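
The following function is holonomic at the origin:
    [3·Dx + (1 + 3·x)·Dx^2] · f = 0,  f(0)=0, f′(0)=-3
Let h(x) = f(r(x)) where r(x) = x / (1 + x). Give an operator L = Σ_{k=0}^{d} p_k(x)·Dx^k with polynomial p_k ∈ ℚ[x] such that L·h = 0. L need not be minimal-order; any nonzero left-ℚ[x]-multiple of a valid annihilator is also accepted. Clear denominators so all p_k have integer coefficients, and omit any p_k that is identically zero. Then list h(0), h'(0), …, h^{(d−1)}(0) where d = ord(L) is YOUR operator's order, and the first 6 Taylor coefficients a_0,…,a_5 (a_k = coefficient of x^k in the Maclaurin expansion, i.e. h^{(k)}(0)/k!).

f: a_k = 0, -3, 9/2, -9, 81/4, -243/5, …
L₀ from L_f via x↦r, Dx↦r'^{-1}Dx.
L = (5 + 8·x)·Dx + (1 + 5·x + 4·x^2)·Dx^2  (order 2).
h: a_k = 0, -3, 15/2, -21, 255/4, -1023/5, …
ICs: h(0) = 0, h′(0) = -3.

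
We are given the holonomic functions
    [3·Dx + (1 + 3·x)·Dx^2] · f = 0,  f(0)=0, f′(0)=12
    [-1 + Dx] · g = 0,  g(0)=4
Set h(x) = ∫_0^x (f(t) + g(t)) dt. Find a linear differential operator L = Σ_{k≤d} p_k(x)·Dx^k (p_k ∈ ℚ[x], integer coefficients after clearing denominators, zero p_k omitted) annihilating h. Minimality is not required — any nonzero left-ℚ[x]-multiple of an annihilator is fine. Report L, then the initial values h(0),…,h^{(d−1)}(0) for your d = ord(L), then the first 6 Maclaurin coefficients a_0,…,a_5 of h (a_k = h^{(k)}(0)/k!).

L = (-21 - 9·x)·Dx^2 + (17 - 6·x - 9·x^2)·Dx^3 + (4 + 15·x + 9·x^2)·Dx^4  (order 4).
h: a_k = 0, 4, 8, -16/3, 55/6, -97/6, …
ICs: h(0) = 0, h′(0) = 4, h′′(0) = 16, h′′′(0) = -32.

f: a_k = 0, 12, -18, 36, -81, 972/5, …
g: a_k = 4, 4, 2, 2/3, 1/6, 1/30, …
L₀ := lclm(L_f,L_g); ord L₀ ≤ 2+1.
Integrate: L := L₀·Dx.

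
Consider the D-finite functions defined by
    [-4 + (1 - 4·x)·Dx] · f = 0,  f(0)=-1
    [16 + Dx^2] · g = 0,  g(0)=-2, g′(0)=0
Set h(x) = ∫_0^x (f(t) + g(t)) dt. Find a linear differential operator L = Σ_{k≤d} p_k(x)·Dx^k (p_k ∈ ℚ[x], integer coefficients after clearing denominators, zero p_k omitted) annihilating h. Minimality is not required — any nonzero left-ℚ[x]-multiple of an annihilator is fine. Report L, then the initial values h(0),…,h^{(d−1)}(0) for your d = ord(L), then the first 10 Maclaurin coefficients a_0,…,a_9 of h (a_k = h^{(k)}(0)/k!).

L = (448 - 512·x + 1024·x^2)·Dx + (-48 + 320·x - 768·x^2 + 1024·x^3)·Dx^2 + (28 - 32·x + 64·x^2)·Dx^3 + (-3 + 20·x - 48·x^2 + 64·x^3)·Dx^4  (order 4).
h: a_k = 0, -3, -2, 0, -16, -832/15, -512/3, -183808/315, -2048, -20644864/2835, …
ICs: h(0) = 0, h′(0) = -3, h′′(0) = -4, h′′′(0) = 0.

f: a_k = -1, -4, -16, -64, -256, -1024, -4096, -16384, -65536, -262144, …
g: a_k = -2, 0, 16, 0, -64/3, 0, 512/45, 0, -1024/315, 0, …
Sum ⇒ L₀ = lclm(L_f,L_g) in ℚ(x)⟨Dx⟩.
Integrate: L := L₀·Dx.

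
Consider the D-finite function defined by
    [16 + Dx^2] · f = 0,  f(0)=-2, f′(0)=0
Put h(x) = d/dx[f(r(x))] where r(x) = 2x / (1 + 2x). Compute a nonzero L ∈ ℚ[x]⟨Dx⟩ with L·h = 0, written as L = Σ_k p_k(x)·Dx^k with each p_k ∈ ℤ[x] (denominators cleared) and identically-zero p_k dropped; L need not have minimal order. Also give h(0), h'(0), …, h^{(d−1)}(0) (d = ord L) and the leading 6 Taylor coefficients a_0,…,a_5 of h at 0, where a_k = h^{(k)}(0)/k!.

f: a_k = -2, 0, 16, 0, -64/3, 0, …
h₀=f(r): pull back L_f along r ⇒ L₀.
h=h₀': d/dx-closure on L₀ ⇒ L.
L = (88 + 96·x + 96·x^2) + (12 + 72·x + 144·x^2 + 96·x^3)·Dx + (1 + 8·x + 24·x^2 + 32·x^3 + 16·x^4)·Dx^2  (order 2).
h: a_k = 0, 128, -768, 5120/3, 10240/3, -702464/15, …
ICs: h(0) = 0, h′(0) = 128.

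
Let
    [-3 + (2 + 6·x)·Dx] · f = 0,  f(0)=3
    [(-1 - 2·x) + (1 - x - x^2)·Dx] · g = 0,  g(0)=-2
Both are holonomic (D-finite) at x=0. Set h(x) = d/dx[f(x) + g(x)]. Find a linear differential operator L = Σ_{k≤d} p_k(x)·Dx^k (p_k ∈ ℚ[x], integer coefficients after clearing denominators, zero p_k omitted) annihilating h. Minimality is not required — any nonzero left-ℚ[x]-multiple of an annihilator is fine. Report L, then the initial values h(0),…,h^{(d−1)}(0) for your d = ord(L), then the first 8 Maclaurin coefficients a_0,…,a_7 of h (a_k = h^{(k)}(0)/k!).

L = (-216 - 666·x - 972·x^2 - 468·x^3 - 270·x^4) + (-45 - 624·x - 2079·x^2 - 2688·x^3 - 1737·x^4 - 810·x^5)·Dx + (22 + 122·x + 146·x^2 - 162·x^3 - 426·x^4 - 474·x^5 - 180·x^6)·Dx^2  (order 2).
h: a_k = 5/2, -59/4, -45/16, -2495/32, 5035/256, -217653/512, 913479/2048, -10672231/4096, …
ICs: h(0) = 5/2, h′(0) = -59/4.

f: a_k = 3, 9/2, -27/8, 81/16, -1215/128, 5103/256, -45927/1024, 216513/2048, …
g: a_k = -2, -2, -4, -6, -10, -16, -26, -42, …
L₀ := lclm(L_f,L_g); ord L₀ ≤ 1+1.
h₀' ⇒ L via d/dx closure of L₀.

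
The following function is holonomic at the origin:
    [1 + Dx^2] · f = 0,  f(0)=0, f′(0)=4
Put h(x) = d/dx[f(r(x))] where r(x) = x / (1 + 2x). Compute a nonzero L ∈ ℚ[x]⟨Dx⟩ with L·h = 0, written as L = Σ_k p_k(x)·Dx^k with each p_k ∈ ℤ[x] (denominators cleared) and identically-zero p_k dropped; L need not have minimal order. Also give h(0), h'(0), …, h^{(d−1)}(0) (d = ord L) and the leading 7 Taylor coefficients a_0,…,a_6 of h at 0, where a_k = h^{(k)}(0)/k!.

L = (25 + 96·x + 96·x^2) + (12 + 72·x + 144·x^2 + 96·x^3)·Dx + (1 + 8·x + 24·x^2 + 32·x^3 + 16·x^4)·Dx^2  (order 2).
h: a_k = 4, -16, 46, -112, 1441/6, -450, 123479/180, …
ICs: h(0) = 4, h′(0) = -16.

f: a_k = 0, 4, 0, -2/3, 0, 1/30, 0, …
h₀=f(r): pull back L_f along r ⇒ L₀.
h=h₀': d/dx-closure on L₀ ⇒ L.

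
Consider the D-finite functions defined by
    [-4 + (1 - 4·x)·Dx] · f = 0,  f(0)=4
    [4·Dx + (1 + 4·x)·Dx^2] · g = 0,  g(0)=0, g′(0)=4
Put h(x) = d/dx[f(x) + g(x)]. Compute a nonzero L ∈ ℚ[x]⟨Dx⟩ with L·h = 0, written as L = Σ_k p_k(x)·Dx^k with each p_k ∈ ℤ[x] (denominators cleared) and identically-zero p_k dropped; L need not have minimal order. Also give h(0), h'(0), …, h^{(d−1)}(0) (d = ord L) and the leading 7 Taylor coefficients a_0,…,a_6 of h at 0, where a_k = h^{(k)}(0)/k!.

f: a_k = 4, 16, 64, 256, 1024, 4096, 16384, …
g: a_k = 0, 4, -8, 64/3, -64, 1024/5, -2048/3, …
L₀ := lclm(L_f,L_g); ord L₀ ≤ 1+2.
h₀' ⇒ L via d/dx closure of L₀.
L = (160 + 128·x) + (16 + 256·x + 256·x^2)·Dx + (-3 - 4·x + 48·x^2 + 64·x^3)·Dx^2  (order 2).
h: a_k = 20, 112, 832, 3840, 21504, 94208, 475136, …
ICs: h(0) = 20, h′(0) = 112.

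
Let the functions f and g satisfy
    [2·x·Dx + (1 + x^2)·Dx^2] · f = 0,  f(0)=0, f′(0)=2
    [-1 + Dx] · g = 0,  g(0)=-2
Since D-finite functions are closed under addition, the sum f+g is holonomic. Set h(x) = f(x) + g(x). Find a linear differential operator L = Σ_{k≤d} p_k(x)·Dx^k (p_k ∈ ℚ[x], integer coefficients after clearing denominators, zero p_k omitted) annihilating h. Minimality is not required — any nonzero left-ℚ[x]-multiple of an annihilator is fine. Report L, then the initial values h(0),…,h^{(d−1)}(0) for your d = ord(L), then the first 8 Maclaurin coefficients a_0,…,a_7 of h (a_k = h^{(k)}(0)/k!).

L = (2 - 4·x - 2·x^2)·Dx + (-3 + 3·x + x^2 - x^3)·Dx^2 + (1 + x + x^2 + x^3)·Dx^3  (order 3).
h: a_k = -2, 0, -1, -1, -1/12, 23/60, -1/360, -103/360, …
ICs: h(0) = -2, h′(0) = 0, h′′(0) = -2.

f: a_k = 0, 2, 0, -2/3, 0, 2/5, 0, -2/7, …
g: a_k = -2, -2, -1, -1/3, -1/12, -1/60, -1/360, -1/2520, …
h₀=f+g: left-lcm gives L₀, ord ≤ 3.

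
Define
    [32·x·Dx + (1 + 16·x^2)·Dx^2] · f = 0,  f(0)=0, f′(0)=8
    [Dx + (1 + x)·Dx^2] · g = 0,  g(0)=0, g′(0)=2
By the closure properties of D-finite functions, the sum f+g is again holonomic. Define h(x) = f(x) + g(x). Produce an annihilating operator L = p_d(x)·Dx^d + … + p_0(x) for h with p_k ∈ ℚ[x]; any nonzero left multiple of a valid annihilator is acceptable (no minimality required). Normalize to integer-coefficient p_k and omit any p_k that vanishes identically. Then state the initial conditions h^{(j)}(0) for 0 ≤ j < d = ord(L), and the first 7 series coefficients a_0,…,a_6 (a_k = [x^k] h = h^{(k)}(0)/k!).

L = (-32 - 96·x + 1536·x^2 + 512·x^3)·Dx + (-34 - 64·x + 1440·x^2 + 3072·x^3 + 1024·x^4)·Dx^2 + (-1 + 31·x + 32·x^2 + 512·x^3 + 768·x^4 + 256·x^5)·Dx^3  (order 3).
h: a_k = 0, 10, -1, -42, -1/2, 410, -1/3, …
ICs: h(0) = 0, h′(0) = 10, h′′(0) = -2.

f: a_k = 0, 8, 0, -128/3, 0, 2048/5, 0, …
g: a_k = 0, 2, -1, 2/3, -1/2, 2/5, -1/3, …
f+g: L₀ = lclm(L_f,L_g), ord ≤ 2+2.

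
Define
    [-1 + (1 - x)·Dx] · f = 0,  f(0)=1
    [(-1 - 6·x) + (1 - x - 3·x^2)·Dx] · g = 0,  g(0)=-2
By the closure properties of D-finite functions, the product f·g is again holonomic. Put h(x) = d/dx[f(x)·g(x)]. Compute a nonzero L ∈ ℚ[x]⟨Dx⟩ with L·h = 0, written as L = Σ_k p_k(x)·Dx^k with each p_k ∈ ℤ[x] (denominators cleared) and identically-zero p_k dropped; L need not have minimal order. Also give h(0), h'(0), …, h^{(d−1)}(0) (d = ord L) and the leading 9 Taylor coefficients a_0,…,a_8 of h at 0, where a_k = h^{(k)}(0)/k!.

f: a_k = 1, 1, 1, 1, 1, 1, 1, 1, 1, …
g: a_k = -2, -2, -8, -14, -38, -80, -194, -434, -1016, …
L₀ := L_f ⊗_s L_g (sym. prod.), ord ≤ 1.
h=h₀': d/dx-closure on L₀ ⇒ L.
L = (12 + 6·x - 12·x^2 - 96·x^3 + 108·x^4) + (-2 + 21·x^2 - 16·x^3 - 30·x^4 + 27·x^5)·Dx  (order 1).
h: a_k = -4, -24, -78, -256, -720, -2028, -5404, -14304, -36954, …
ICs: h(0) = -4.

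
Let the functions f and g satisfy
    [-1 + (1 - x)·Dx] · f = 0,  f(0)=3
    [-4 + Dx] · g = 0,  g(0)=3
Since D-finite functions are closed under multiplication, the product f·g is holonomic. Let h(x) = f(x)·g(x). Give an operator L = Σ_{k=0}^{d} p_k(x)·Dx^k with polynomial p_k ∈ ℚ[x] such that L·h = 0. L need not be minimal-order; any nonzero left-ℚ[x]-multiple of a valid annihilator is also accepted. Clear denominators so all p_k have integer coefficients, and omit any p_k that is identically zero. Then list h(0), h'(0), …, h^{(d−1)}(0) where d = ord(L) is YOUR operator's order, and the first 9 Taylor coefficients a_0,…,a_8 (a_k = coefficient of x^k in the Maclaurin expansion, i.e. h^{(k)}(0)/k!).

L = (5 - 4·x) + (-1 + x)·Dx  (order 1).
h: a_k = 9, 45, 117, 213, 309, 1929/5, 437, 16319/35, 16831/35, …
ICs: h(0) = 9.

f: a_k = 3, 3, 3, 3, 3, 3, 3, 3, 3, …
g: a_k = 3, 12, 24, 32, 32, 128/5, 256/15, 1024/105, 512/105, …
h₀=f·g: eliminate ⇒ L₀, order ≤ 1·1.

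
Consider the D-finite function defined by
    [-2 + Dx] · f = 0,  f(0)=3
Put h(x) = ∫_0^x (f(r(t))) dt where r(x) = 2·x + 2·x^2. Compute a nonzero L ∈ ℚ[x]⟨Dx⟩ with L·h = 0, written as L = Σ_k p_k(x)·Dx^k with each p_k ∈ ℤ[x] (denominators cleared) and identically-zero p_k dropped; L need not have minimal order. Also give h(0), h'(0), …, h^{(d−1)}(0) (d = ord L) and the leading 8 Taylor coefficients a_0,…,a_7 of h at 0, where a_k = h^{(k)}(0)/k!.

f: a_k = 3, 6, 6, 4, 2, 4/5, 4/15, 8/105, …
Change of var in L_f (x↦r) gives L₀.
h=∫₀ˣh₀: take L = L₀·Dx.
L = (-4 - 8·x)·Dx + Dx^2  (order 2).
h: a_k = 0, 3, 6, 12, 20, 152/5, 208/5, 5536/105, …
ICs: h(0) = 0, h′(0) = 3.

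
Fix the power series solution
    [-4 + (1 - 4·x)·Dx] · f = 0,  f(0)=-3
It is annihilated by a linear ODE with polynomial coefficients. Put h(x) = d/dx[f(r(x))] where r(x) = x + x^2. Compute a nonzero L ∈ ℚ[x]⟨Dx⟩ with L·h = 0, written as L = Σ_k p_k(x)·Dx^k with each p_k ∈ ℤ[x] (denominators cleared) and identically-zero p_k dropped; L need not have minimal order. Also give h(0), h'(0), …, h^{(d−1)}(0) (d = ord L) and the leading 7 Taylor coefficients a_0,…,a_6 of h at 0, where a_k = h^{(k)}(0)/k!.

f: a_k = -3, -12, -48, -192, -768, -3072, -12288, …
f∘r: x↦r, Dx↦Dx/r' in L_f ⇒ L₀.
Derive L from L₀ (diff closure).
L = (10 + 24·x + 24·x^2) + (-1 + 2·x + 12·x^2 + 8·x^3)·Dx  (order 1).
h: a_k = -12, -120, -864, -5568, -33600, -194688, -1096704, …
ICs: h(0) = -12.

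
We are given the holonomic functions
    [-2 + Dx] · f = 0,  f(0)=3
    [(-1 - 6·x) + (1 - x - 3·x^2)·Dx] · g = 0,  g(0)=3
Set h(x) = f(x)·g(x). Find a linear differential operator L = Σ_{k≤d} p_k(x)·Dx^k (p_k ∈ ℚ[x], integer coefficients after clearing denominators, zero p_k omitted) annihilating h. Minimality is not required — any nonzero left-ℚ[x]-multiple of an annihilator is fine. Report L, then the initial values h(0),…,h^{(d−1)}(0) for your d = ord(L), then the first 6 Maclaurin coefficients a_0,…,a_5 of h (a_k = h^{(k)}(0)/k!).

f: a_k = 3, 6, 6, 4, 2, 4/5, …
g: a_k = 3, 3, 12, 21, 57, 120, …
h₀=f·g: eliminate ⇒ L₀, order ≤ 1·1.
L = (3 + 4·x - 6·x^2) + (-1 + x + 3·x^2)·Dx  (order 1).
h: a_k = 9, 27, 72, 165, 387, 4422/5, …
ICs: h(0) = 9.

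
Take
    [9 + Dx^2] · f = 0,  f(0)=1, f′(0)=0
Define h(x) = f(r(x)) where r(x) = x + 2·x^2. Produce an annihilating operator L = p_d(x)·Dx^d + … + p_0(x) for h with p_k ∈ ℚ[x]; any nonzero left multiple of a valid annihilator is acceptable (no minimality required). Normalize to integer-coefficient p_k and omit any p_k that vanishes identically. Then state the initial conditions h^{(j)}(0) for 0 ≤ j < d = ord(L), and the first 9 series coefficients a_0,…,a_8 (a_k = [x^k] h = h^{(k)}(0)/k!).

L = (9 + 108·x + 432·x^2 + 576·x^3) - 4·Dx + (1 + 4·x)·Dx^2  (order 2).
h: a_k = 1, 0, -9/2, -18, -117/8, 27, 6399/80, 1917/20, -29511/4480, …
ICs: h(0) = 1, h′(0) = 0.

f: a_k = 1, 0, -9/2, 0, 27/8, 0, -81/80, 0, 729/4480, …
Substitute x→r, Dx→(1/r')Dx; clear ⇒ L₀.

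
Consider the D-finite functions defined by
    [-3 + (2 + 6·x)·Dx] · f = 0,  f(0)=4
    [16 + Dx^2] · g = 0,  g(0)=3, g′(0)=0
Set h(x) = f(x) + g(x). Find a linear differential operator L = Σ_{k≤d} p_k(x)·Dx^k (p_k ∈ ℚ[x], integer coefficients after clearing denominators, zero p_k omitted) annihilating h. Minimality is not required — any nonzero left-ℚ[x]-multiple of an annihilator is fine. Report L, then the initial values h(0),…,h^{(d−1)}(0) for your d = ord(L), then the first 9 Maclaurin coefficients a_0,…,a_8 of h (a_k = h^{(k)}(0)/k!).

L = (-4368 - 18432·x - 27648·x^2) + (1760 + 17568·x + 55296·x^2 + 55296·x^3)·Dx + (-273 - 1152·x - 1728·x^2)·Dx^2 + (110 + 1098·x + 3456·x^2 + 3456·x^3)·Dx^3  (order 3).
h: a_k = 7, 6, -57/2, 27/4, 619/32, 1701/64, -295171/3840, 72171/512, -291345941/860160, …
ICs: h(0) = 7, h′(0) = 6, h′′(0) = -57.

f: a_k = 4, 6, -9/2, 27/4, -405/32, 1701/64, -15309/256, 72171/512, -2814669/8192, …
g: a_k = 3, 0, -24, 0, 32, 0, -256/15, 0, 512/105, …
f+g: L₀ = lclm(L_f,L_g), ord ≤ 1+2.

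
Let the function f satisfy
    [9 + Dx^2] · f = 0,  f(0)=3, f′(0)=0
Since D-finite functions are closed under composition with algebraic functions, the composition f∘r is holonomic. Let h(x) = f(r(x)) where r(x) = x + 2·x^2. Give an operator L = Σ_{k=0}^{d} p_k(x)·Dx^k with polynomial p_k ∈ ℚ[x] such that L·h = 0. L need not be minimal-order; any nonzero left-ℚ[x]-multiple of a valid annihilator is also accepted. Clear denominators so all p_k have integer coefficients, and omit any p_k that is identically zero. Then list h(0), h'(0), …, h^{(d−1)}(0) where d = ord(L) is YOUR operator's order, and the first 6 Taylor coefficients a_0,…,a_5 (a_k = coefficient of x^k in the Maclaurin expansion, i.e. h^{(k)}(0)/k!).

f: a_k = 3, 0, -27/2, 0, 81/8, 0, …
Substitute x→r, Dx→(1/r')Dx; clear ⇒ L₀.
L = (9 + 108·x + 432·x^2 + 576·x^3) - 4·Dx + (1 + 4·x)·Dx^2  (order 2).
h: a_k = 3, 0, -27/2, -54, -351/8, 81, …
ICs: h(0) = 3, h′(0) = 0.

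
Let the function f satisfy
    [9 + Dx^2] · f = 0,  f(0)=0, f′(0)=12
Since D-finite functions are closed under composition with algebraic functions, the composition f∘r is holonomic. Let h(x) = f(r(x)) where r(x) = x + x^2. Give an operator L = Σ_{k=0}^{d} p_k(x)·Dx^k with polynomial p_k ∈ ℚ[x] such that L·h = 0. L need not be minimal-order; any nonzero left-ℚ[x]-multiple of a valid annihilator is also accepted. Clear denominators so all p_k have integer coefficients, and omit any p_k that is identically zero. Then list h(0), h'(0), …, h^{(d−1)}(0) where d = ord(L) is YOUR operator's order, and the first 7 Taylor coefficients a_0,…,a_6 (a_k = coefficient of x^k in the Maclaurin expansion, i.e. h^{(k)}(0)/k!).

f: a_k = 0, 12, 0, -18, 0, 81/10, 0, …
Substitute x→r, Dx→(1/r')Dx; clear ⇒ L₀.
L = (9 + 54·x + 108·x^2 + 72·x^3) - 2·Dx + (1 + 2·x)·Dx^2  (order 2).
h: a_k = 0, 12, 12, -18, -54, -459/10, 45/2, …
ICs: h(0) = 0, h′(0) = 12.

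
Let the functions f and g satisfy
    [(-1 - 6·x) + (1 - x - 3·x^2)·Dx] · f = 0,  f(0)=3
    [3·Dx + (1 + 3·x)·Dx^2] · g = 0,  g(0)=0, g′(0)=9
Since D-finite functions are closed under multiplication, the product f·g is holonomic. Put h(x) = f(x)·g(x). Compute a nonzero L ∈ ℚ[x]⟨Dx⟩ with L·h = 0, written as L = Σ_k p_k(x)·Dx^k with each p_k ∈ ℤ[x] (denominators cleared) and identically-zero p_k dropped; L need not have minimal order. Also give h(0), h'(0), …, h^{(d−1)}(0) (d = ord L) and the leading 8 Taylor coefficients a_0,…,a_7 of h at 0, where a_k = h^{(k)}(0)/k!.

L = (9 + 36·x) + (-1 + 21·x + 45·x^2)·Dx + (-1 - 2·x + 6·x^2 + 9·x^3)·Dx^2  (order 2).
h: a_k = 0, 27, -27/2, 297/2, -297/4, 16173/20, -2538/5, 662229/140, …
ICs: h(0) = 0, h′(0) = 27.

f: a_k = 3, 3, 12, 21, 57, 120, 291, 651, …
g: a_k = 0, 9, -27/2, 27, -243/4, 729/5, -729/2, 6561/7, …
h₀=f·g: eliminate ⇒ L₀, order ≤ 1·2.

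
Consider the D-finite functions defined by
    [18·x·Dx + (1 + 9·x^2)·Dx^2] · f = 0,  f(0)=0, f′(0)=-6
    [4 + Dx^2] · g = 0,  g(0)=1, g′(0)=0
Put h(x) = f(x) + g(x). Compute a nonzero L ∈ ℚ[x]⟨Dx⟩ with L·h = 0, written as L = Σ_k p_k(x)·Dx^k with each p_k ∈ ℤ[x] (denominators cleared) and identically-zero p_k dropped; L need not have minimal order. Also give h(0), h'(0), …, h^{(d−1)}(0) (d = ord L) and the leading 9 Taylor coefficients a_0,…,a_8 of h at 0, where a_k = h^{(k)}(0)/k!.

f: a_k = 0, -6, 0, 18, 0, -486/5, 0, 4374/7, 0, …
g: a_k = 1, 0, -2, 0, 2/3, 0, -4/45, 0, 2/315, …
L₀ := lclm(L_f,L_g); ord L₀ ≤ 2+2.
L = (-3744·x + 37584·x^3 + 11664·x^5)·Dx + (-28 + 864·x^2 + 10692·x^4 + 5832·x^6)·Dx^2 + (-936·x + 9396·x^3 + 2916·x^5)·Dx^3 + (-7 + 216·x^2 + 2673·x^4 + 1458·x^6)·Dx^4  (order 4).
h: a_k = 1, -6, -2, 18, 2/3, -486/5, -4/45, 4374/7, 2/315, …
ICs: h(0) = 1, h′(0) = -6, h′′(0) = -4, h′′′(0) = 108.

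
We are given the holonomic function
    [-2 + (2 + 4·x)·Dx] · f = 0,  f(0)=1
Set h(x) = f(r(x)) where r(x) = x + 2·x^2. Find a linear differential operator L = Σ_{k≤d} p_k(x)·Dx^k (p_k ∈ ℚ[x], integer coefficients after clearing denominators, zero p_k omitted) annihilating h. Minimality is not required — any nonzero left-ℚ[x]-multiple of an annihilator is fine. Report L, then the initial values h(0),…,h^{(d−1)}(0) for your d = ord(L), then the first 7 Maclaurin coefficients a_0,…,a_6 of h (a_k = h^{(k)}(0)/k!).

f: a_k = 1, 1, -1/2, 1/2, -5/8, 7/8, -21/16, …
h₀=f(r): pull back L_f along r ⇒ L₀.
L = (-1 - 4·x) + (1 + 2·x + 4·x^2)·Dx  (order 1).
h: a_k = 1, 1, 3/2, -3/2, 3/8, 15/8, -57/16, …
ICs: h(0) = 1.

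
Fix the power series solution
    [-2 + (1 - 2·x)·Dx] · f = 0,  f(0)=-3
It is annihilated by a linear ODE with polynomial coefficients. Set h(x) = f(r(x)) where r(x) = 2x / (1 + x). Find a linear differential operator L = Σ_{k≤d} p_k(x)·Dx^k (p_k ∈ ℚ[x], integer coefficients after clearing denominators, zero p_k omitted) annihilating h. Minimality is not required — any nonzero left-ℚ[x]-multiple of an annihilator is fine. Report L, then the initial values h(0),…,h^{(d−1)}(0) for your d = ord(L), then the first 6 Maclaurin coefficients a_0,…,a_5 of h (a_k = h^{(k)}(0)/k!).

L = 4 + (-1 + 2·x + 3·x^2)·Dx  (order 1).
h: a_k = -3, -12, -36, -108, -324, -972, …
ICs: h(0) = -3.

f: a_k = -3, -6, -12, -24, -48, -96, …
Change of var in L_f (x↦r) gives L₀.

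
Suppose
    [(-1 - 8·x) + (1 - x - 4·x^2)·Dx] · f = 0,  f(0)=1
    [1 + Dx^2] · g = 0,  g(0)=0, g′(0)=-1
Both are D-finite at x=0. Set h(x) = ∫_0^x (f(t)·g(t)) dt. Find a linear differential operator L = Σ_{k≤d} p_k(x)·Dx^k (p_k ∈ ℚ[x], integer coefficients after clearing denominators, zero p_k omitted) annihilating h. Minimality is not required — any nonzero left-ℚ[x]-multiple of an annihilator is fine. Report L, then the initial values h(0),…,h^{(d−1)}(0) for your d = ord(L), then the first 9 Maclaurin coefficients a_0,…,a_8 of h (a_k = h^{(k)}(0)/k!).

f: a_k = 1, 1, 5, 9, 29, 65, 181, 441, 1165, …
g: a_k = 0, -1, 0, 1/6, 0, -1/120, 0, 1/5040, 0, …
Product ⇒ symmetric product L₀, ord ≤ 2.
h=∫₀ˣh₀: take L = L₀·Dx.
L = (7 + x + 4·x^2)·Dx + (2 + 16·x)·Dx^2 + (-1 + x + 4·x^2)·Dx^3  (order 3).
h: a_k = 0, 0, -1/2, -1/3, -29/24, -53/30, -1127/240, -7621/840, -888089/40320, …
ICs: h(0) = 0, h′(0) = 0, h′′(0) = -1.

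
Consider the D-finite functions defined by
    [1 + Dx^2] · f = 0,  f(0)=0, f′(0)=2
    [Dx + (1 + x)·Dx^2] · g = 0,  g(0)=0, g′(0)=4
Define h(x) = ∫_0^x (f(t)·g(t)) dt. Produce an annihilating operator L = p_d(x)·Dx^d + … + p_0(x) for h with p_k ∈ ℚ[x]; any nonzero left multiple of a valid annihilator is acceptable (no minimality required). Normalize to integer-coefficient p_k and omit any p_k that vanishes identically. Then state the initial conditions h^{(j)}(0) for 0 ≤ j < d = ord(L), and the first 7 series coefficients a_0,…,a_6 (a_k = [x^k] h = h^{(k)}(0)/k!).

L = (-3 + 6·x + 19·x^2 + 16·x^3 + 4·x^4)·Dx + (4 + 20·x + 24·x^2 + 8·x^3)·Dx^2 + (20·x + 42·x^2 + 32·x^3 + 8·x^4)·Dx^3 + (4 + 20·x + 24·x^2 + 8·x^3)·Dx^4 + (3 + 14·x + 23·x^2 + 16·x^3 + 4·x^4)·Dx^5  (order 5).
h: a_k = 0, 0, 0, 8/3, -1, 4/15, -2/9, …
ICs: h(0) = 0, h′(0) = 0, h′′(0) = 0, h′′′(0) = 16, h′′′′(0) = -24.

f: a_k = 0, 2, 0, -1/3, 0, 1/60, 0, …
g: a_k = 0, 4, -2, 4/3, -1, 4/5, -2/3, …
Sym-product of L_f,L_g gives L₀ (≤ ord 4).
h=∫₀ˣh₀: take L = L₀·Dx.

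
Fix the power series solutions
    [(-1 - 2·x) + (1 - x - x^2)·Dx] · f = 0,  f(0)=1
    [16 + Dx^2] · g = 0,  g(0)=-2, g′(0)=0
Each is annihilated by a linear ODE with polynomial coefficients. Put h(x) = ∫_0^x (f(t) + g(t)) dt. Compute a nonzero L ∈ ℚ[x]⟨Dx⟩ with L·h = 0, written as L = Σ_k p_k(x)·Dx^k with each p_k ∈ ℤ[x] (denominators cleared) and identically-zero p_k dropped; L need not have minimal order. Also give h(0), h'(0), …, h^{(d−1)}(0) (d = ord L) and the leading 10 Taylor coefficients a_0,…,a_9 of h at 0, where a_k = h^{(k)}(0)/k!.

L = (272 + 384·x - 352·x^2 + 192·x^3 + 640·x^4 + 256·x^5)·Dx + (-160 + 368·x + 32·x^2 - 544·x^3 + 48·x^4 + 384·x^5 + 128·x^6)·Dx^2 + (17 + 24·x - 22·x^2 + 12·x^3 + 40·x^4 + 16·x^5)·Dx^3 + (-10 + 23·x + 2·x^2 - 34·x^3 + 3·x^4 + 24·x^5 + 8·x^6)·Dx^4  (order 4).
h: a_k = 0, -1, 1/2, 6, 3/4, -49/15, 4/3, 1097/315, 21/8, 9686/2835, …
ICs: h(0) = 0, h′(0) = -1, h′′(0) = 1, h′′′(0) = 36.

f: a_k = 1, 1, 2, 3, 5, 8, 13, 21, 34, 55, …
g: a_k = -2, 0, 16, 0, -64/3, 0, 512/45, 0, -1024/315, 0, …
Weyl lclm of L_f,L_g ⇒ L₀ (ord ≤ 3).
h=∫h₀ ⇒ L = L₀·Dx.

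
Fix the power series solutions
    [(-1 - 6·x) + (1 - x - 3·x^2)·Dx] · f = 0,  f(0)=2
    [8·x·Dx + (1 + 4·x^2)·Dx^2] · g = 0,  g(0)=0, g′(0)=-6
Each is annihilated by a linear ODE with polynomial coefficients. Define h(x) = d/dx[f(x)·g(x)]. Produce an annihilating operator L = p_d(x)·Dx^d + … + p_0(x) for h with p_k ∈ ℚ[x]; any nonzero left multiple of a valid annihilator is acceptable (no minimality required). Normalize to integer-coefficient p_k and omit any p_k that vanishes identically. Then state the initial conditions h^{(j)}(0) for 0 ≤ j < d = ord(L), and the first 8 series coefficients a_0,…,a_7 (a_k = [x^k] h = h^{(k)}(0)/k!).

L = (22 + 1032·x^2 + 1152·x^3 + 5184·x^4) + (13 + 86·x + 132·x^2 + 600·x^3 + 1152·x^4 + 3456·x^5)·Dx + (-3 - x - 35·x^2 + 44·x^3 + 16·x^4 + 192·x^5 + 432·x^6)·Dx^2  (order 2).
h: a_k = -12, -24, -96, -272, -1012, -12192/5, -31636/5, -594464/35, …
ICs: h(0) = -12, h′(0) = -24.

f: a_k = 2, 2, 8, 14, 38, 80, 194, 434, …
g: a_k = 0, -6, 0, 8, 0, -96/5, 0, 384/7, …
Product ⇒ symmetric product L₀, ord ≤ 2.
h₀' ⇒ L via d/dx closure of L₀.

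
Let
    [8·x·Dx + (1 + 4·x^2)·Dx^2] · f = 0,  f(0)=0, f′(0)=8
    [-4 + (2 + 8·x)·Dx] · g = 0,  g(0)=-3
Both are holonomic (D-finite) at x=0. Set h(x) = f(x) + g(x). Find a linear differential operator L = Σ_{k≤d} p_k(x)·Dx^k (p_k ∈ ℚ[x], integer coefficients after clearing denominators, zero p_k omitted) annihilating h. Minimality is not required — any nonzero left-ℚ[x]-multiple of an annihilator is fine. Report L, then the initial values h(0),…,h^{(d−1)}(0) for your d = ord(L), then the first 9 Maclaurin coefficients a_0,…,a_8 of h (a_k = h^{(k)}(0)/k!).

f: a_k = 0, 8, 0, -32/3, 0, 128/5, 0, -512/7, 0, …
g: a_k = -3, -6, 6, -12, 30, -84, 252, -792, 2574, …
h₀=f+g: left-lcm gives L₀, ord ≤ 3.
L = (-8 - 80·x + 96·x^2 + 192·x^3)·Dx + (-10 - 32·x - 64·x^2 + 384·x^3 + 672·x^4)·Dx^2 + (-1 + 24·x^2 + 48·x^3 + 112·x^4 + 192·x^5)·Dx^3  (order 3).
h: a_k = -3, 2, 6, -68/3, 30, -292/5, 252, -6056/7, 2574, …
ICs: h(0) = -3, h′(0) = 2, h′′(0) = 12.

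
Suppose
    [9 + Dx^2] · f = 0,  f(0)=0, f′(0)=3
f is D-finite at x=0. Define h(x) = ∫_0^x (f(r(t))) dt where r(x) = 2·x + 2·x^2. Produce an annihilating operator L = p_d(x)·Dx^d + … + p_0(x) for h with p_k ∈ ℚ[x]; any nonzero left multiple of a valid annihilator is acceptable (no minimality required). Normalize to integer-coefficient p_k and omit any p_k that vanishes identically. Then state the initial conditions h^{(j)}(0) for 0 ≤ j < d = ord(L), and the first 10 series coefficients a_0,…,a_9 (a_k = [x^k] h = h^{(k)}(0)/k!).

f: a_k = 0, 3, 0, -9/2, 0, 81/40, 0, -243/560, 0, 243/4480, …
Substitute x→r, Dx→(1/r')Dx; clear ⇒ L₀.
Integrate: L := L₀·Dx.
L = (36 + 216·x + 432·x^2 + 288·x^3)·Dx - 2·Dx^2 + (1 + 2·x)·Dx^3  (order 3).
h: a_k = 0, 0, 3, 2, -9, -108/5, -36/5, 288/7, 2592/35, 144/5, …
ICs: h(0) = 0, h′(0) = 0, h′′(0) = 6.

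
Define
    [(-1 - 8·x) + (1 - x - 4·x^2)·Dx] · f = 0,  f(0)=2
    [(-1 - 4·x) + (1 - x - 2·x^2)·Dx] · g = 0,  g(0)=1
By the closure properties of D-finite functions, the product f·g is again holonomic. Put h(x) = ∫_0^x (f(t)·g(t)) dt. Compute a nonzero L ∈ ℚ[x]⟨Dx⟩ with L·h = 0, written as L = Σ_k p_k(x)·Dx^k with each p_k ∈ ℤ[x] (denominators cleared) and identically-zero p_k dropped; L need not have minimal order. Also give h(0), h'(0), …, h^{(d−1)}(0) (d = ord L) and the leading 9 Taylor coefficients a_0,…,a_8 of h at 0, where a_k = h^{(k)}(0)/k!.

f: a_k = 2, 2, 10, 18, 58, 130, 362, 882, 2330, …
g: a_k = 1, 1, 3, 5, 11, 21, 43, 85, 171, …
L₀ := L_f ⊗_s L_g (sym. prod.), ord ≤ 1.
h=∫h₀ ⇒ L = L₀·Dx.
L = (-2 - 10·x + 18·x^2 + 32·x^3)·Dx + (1 - 2·x - 5·x^2 + 6·x^3 + 8·x^4)·Dx^2  (order 2).
h: a_k = 0, 2, 2, 6, 11, 138/5, 178/3, 142, 647/2, …
ICs: h(0) = 0, h′(0) = 2.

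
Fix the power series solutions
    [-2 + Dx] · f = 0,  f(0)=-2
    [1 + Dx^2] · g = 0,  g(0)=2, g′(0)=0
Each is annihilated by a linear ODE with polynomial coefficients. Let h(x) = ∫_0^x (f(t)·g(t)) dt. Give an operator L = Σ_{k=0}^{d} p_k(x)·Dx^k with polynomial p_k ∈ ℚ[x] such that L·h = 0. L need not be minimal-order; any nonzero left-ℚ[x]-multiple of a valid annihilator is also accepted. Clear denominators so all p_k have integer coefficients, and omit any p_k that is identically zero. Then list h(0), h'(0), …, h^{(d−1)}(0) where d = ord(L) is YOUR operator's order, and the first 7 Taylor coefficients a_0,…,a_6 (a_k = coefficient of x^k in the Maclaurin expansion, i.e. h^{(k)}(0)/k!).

L = 5·Dx - 4·Dx^2 + Dx^3  (order 3).
h: a_k = 0, -4, -4, -2, -1/3, 7/30, 19/90, …
ICs: h(0) = 0, h′(0) = -4, h′′(0) = -8.

f: a_k = -2, -4, -4, -8/3, -4/3, -8/15, -8/45, …
g: a_k = 2, 0, -1, 0, 1/12, 0, -1/360, …
Product ⇒ symmetric product L₀, ord ≤ 2.
h=∫₀ˣh₀: take L = L₀·Dx.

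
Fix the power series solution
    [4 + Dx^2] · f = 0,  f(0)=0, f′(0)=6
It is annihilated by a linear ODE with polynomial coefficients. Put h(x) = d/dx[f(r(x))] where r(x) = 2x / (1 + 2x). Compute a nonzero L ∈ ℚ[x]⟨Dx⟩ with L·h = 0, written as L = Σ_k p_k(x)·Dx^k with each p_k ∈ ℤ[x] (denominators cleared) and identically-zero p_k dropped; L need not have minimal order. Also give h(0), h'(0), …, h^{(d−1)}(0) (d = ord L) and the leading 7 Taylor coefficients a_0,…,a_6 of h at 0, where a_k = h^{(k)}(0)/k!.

L = (40 + 96·x + 96·x^2) + (12 + 72·x + 144·x^2 + 96·x^3)·Dx + (1 + 8·x + 24·x^2 + 32·x^3 + 16·x^4)·Dx^2  (order 2).
h: a_k = 12, -48, 48, 384, -2752, 11520, -565504/15, …
ICs: h(0) = 12, h′(0) = -48.

f: a_k = 0, 6, 0, -4, 0, 4/5, 0, …
Change of var in L_f (x↦r) gives L₀.
h₀' ⇒ L via d/dx closure of L₀.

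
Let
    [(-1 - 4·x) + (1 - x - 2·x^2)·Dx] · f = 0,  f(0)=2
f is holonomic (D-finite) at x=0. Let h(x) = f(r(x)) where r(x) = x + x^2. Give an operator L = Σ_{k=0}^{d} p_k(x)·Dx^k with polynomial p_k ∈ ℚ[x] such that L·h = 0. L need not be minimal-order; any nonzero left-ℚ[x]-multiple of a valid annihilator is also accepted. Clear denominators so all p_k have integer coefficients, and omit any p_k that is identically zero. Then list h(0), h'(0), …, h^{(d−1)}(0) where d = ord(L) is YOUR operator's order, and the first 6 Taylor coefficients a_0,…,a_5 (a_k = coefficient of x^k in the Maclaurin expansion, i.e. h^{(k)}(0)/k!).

f: a_k = 2, 2, 6, 10, 22, 42, …
h₀=f(r): pull back L_f along r ⇒ L₀.
L = (1 + 6·x + 12·x^2 + 8·x^3) + (-1 + x + 3·x^2 + 4·x^3 + 2·x^4)·Dx  (order 1).
h: a_k = 2, 2, 8, 22, 58, 160, …
ICs: h(0) = 2.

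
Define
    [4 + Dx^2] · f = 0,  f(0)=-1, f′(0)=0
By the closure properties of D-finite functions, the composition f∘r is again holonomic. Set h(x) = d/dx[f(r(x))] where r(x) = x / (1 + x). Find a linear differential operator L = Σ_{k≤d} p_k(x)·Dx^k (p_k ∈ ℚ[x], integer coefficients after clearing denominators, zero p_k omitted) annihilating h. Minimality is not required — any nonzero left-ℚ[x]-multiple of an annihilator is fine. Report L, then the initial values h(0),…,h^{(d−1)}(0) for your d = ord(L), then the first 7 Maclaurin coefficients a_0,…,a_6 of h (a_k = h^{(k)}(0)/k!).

L = (10 + 12·x + 6·x^2) + (6 + 18·x + 18·x^2 + 6·x^3)·Dx + (1 + 4·x + 6·x^2 + 4·x^3 + x^4)·Dx^2  (order 2).
h: a_k = 0, 4, -12, 64/3, -80/3, 308/15, 28/5, …
ICs: h(0) = 0, h′(0) = 4.

f: a_k = -1, 0, 2, 0, -2/3, 0, 4/45, …
L₀ from L_f via x↦r, Dx↦r'^{-1}Dx.
h₀' ⇒ L via d/dx closure of L₀.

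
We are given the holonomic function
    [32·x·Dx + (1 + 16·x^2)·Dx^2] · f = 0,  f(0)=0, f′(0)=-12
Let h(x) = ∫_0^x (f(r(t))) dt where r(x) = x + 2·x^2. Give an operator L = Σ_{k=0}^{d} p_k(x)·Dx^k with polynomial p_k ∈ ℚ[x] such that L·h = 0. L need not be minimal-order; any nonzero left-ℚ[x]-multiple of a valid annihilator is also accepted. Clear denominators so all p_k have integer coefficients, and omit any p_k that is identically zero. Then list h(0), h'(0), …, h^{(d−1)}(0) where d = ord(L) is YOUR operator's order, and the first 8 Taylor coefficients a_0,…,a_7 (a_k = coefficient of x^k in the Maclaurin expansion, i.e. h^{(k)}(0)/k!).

L = (-4 + 32·x + 256·x^2 + 768·x^3 + 768·x^4)·Dx^2 + (1 + 4·x + 16·x^2 + 128·x^3 + 320·x^4 + 256·x^5)·Dx^3  (order 3).
h: a_k = 0, 0, -6, -8, 16, 384/5, 128/5, -5632/7, …
ICs: h(0) = 0, h′(0) = 0, h′′(0) = -12.

f: a_k = 0, -12, 0, 64, 0, -3072/5, 0, 49152/7, …
f∘r: x↦r, Dx↦Dx/r' in L_f ⇒ L₀.
h=∫h₀ ⇒ L = L₀·Dx.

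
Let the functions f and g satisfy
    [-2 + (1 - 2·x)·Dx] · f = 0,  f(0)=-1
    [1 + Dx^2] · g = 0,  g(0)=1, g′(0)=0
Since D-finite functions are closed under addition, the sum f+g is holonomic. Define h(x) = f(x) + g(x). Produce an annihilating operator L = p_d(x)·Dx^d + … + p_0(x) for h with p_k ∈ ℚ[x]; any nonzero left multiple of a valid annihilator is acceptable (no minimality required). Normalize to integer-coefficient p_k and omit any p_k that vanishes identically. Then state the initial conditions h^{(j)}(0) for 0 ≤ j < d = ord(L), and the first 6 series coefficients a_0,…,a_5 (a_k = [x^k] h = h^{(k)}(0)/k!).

L = (50 - 8·x + 8·x^2) + (-9 + 22·x - 12·x^2 + 8·x^3)·Dx + (50 - 8·x + 8·x^2)·Dx^2 + (-9 + 22·x - 12·x^2 + 8·x^3)·Dx^3  (order 3).
h: a_k = 0, -2, -9/2, -8, -383/24, -32, …
ICs: h(0) = 0, h′(0) = -2, h′′(0) = -9.

f: a_k = -1, -2, -4, -8, -16, -32, …
g: a_k = 1, 0, -1/2, 0, 1/24, 0, …
f+g: L₀ = lclm(L_f,L_g), ord ≤ 1+2.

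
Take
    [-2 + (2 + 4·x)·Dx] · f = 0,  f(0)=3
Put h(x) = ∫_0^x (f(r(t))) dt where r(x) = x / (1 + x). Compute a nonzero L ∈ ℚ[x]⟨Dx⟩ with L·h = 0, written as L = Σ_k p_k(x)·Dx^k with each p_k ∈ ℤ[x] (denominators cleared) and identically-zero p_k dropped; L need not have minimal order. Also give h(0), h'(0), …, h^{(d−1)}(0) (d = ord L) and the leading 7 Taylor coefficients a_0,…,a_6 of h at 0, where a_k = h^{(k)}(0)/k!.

f: a_k = 3, 3, -3/2, 3/2, -15/8, 21/8, -63/16, …
Substitute x→r, Dx→(1/r')Dx; clear ⇒ L₀.
Integrate: L := L₀·Dx.
L = -Dx + (1 + 4·x + 3·x^2)·Dx^2  (order 2).
h: a_k = 0, 3, 3/2, -3/2, 15/8, -111/40, 75/16, …
ICs: h(0) = 0, h′(0) = 3.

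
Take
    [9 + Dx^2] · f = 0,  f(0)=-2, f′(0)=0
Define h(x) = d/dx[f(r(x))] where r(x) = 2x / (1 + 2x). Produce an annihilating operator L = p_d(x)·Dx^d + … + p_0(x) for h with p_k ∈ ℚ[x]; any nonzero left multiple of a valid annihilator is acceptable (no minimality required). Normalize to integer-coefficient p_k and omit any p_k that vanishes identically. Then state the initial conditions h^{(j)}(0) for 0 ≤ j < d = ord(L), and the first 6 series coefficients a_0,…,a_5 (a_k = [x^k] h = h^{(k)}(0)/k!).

f: a_k = -2, 0, 9, 0, -27/4, 0, …
L₀ from L_f via x↦r, Dx↦r'^{-1}Dx.
Derive L from L₀ (diff closure).
L = (60 + 96·x + 96·x^2) + (12 + 72·x + 144·x^2 + 96·x^3)·Dx + (1 + 8·x + 24·x^2 + 32·x^3 + 16·x^4)·Dx^2  (order 2).
h: a_k = 0, 72, -432, 1296, -1440, -39312/5, …
ICs: h(0) = 0, h′(0) = 72.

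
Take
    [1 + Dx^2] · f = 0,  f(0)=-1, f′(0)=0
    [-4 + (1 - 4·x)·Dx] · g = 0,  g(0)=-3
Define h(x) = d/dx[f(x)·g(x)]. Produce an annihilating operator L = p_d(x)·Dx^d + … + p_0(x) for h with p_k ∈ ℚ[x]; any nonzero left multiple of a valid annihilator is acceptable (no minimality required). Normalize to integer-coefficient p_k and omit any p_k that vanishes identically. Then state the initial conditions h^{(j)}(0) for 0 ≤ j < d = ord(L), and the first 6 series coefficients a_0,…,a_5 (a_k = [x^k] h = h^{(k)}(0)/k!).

L = (-31 - 8·x + 16·x^2) + (-8 + 32·x)·Dx + (1 - 8·x + 16·x^2)·Dx^2  (order 2).
h: a_k = 12, 93, 558, 5953/2, 29765/2, 2857439/40, …
ICs: h(0) = 12, h′(0) = 93.

f: a_k = -1, 0, 1/2, 0, -1/24, 0, …
g: a_k = -3, -12, -48, -192, -768, -3072, …
h₀=f·g: eliminate ⇒ L₀, order ≤ 2·1.
Derive L from L₀ (diff closure).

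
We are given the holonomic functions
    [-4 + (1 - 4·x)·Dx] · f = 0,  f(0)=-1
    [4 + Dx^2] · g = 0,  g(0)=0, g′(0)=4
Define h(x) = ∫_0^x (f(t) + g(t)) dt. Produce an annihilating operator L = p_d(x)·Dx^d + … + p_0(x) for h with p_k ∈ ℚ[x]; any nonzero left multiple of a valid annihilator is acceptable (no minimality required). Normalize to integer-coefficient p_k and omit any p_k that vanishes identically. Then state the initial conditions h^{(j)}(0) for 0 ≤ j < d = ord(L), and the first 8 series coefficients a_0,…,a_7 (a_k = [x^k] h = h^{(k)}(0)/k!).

f: a_k = -1, -4, -16, -64, -256, -1024, -4096, -16384, …
g: a_k = 0, 4, 0, -8/3, 0, 8/15, 0, -16/315, …
h₀=f+g: left-lcm gives L₀, ord ≤ 3.
h=∫₀ˣh₀: take L = L₀·Dx.
L = (400 - 128·x + 256·x^2)·Dx + (-36 + 176·x - 192·x^2 + 256·x^3)·Dx^2 + (100 - 32·x + 64·x^2)·Dx^3 + (-9 + 44·x - 48·x^2 + 64·x^3)·Dx^4  (order 4).
h: a_k = 0, -1, 0, -16/3, -50/3, -256/5, -7676/45, -4096/7, …
ICs: h(0) = 0, h′(0) = -1, h′′(0) = 0, h′′′(0) = -32.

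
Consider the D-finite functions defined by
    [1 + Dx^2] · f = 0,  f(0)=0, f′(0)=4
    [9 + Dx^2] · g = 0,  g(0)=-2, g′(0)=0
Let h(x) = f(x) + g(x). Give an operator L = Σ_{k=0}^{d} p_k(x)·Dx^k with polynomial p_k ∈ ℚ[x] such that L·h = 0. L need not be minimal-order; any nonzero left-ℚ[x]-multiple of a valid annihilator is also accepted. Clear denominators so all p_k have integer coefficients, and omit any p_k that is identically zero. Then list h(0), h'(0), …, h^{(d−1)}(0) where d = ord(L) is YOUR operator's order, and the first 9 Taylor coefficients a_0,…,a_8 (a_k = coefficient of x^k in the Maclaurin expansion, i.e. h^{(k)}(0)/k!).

f: a_k = 0, 4, 0, -2/3, 0, 1/30, 0, -1/1260, 0, …
g: a_k = -2, 0, 9, 0, -27/4, 0, 81/40, 0, -729/2240, …
Sum ⇒ L₀ = lclm(L_f,L_g) in ℚ(x)⟨Dx⟩.
L = 9 + 10·Dx^2 + Dx^4  (order 4).
h: a_k = -2, 4, 9, -2/3, -27/4, 1/30, 81/40, -1/1260, -729/2240, …
ICs: h(0) = -2, h′(0) = 4, h′′(0) = 18, h′′′(0) = -4.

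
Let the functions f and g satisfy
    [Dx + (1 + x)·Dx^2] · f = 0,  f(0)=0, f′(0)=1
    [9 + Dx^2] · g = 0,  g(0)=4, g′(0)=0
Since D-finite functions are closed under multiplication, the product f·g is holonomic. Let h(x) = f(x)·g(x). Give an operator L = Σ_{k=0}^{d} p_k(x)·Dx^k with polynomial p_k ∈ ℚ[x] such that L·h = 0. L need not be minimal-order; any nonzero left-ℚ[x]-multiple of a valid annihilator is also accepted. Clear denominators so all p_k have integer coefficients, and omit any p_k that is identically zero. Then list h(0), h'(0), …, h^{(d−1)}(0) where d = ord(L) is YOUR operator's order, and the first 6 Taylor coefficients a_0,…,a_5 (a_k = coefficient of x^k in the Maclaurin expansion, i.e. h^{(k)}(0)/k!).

L = (2493 + 10854·x + 17091·x^2 + 11664·x^3 + 2916·x^4) + (612 + 1908·x + 1944·x^2 + 648·x^3)·Dx + (592 + 2484·x + 3834·x^2 + 2592·x^3 + 648·x^4)·Dx^2 + (68 + 212·x + 216·x^2 + 72·x^3)·Dx^3 + (35 + 142·x + 215·x^2 + 144·x^3 + 36·x^4)·Dx^4  (order 4).
h: a_k = 0, 4, -2, -50/3, 8, 83/10, …
ICs: h(0) = 0, h′(0) = 4, h′′(0) = -4, h′′′(0) = -100.

f: a_k = 0, 1, -1/2, 1/3, -1/4, 1/5, …
g: a_k = 4, 0, -18, 0, 27/2, 0, …
f·g: L₀ = L_f ⊗_s L_g, ord ≤ 2·2.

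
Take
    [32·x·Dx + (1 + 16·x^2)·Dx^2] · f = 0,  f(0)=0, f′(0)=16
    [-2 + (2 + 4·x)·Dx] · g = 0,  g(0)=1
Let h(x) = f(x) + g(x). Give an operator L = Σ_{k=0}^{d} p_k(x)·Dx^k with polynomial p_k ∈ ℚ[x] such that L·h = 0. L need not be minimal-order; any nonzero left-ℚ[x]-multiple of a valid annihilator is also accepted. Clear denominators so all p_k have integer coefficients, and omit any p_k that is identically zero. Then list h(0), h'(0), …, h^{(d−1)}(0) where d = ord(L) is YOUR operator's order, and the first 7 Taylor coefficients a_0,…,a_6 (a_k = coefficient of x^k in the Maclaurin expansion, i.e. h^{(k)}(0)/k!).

f: a_k = 0, 16, 0, -256/3, 0, 4096/5, 0, …
g: a_k = 1, 1, -1/2, 1/2, -5/8, 7/8, -21/16, …
f+g: L₀ = lclm(L_f,L_g), ord ≤ 2+1.
L = (-32 - 160·x + 1536·x^2 + 1536·x^3)·Dx + (-35 - 128·x + 1312·x^2 + 6144·x^3 + 5376·x^4)·Dx^2 + (-1 + 30·x + 96·x^2 + 576·x^3 + 1792·x^4 + 1536·x^5)·Dx^3  (order 3).
h: a_k = 1, 17, -1/2, -509/6, -5/8, 32803/40, -21/16, …
ICs: h(0) = 1, h′(0) = 17, h′′(0) = -1.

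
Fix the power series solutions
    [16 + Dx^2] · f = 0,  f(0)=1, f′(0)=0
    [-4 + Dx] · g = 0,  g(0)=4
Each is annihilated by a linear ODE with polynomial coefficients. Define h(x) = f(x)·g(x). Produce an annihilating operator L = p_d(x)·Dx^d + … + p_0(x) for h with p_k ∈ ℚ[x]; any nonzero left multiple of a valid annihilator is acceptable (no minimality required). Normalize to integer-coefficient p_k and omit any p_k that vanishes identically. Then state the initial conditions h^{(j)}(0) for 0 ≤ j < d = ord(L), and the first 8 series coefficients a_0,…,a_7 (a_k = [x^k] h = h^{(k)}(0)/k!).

f: a_k = 1, 0, -8, 0, 32/3, 0, -256/45, 0, …
g: a_k = 4, 16, 32, 128/3, 128/3, 512/15, 1024/45, 4096/315, …
L₀ := L_f ⊗_s L_g (sym. prod.), ord ≤ 2.
L = 32 - 8·Dx + Dx^2  (order 2).
h: a_k = 4, 16, 0, -256/3, -512/3, -2048/15, 0, 32768/315, …
ICs: h(0) = 4, h′(0) = 16.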